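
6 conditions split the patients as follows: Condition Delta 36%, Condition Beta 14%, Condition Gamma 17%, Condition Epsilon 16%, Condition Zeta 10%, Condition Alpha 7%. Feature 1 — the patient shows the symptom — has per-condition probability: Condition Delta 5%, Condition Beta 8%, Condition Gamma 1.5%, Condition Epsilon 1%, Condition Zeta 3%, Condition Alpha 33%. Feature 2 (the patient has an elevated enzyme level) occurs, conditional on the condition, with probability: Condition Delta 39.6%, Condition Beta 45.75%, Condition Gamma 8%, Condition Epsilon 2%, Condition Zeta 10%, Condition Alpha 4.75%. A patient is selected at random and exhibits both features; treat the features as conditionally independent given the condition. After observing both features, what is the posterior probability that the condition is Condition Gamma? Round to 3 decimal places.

Compute prior × likelihood for every hypothesis:
  Condition Delta: 0.36 × 0.05 × 0.396 = 0.007128
  Condition Beta: 0.14 × 0.08 × 0.4575 = 0.005124
  Condition Gamma: 0.17 × 0.015 × 0.08 = 0.000204
  Condition Epsilon: 0.16 × 0.01 × 0.02 = 0.000032
  Condition Zeta: 0.1 × 0.03 × 0.1 = 0.0003
  Condition Alpha: 0.07 × 0.33 × 0.0475 = 0.00109725
Sum = 0.01388525.
P(Condition Gamma | evidence) = 0.000204 / 0.01388525 ≈ 0.015.

0.015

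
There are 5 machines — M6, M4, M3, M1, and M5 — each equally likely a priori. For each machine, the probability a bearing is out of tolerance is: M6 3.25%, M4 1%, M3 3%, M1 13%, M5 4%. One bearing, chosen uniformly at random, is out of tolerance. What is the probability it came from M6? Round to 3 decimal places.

0.134

With a uniform prior (1/5 each), posterior ∝ likelihood:
  M6: 0.0325
  M4: 0.01
  M3: 0.03
  M1: 0.13
  M5: 0.04
Normalizing constant = 0.2425.
P(M6 | evidence) = 0.0325 / 0.2425 ≈ 0.134.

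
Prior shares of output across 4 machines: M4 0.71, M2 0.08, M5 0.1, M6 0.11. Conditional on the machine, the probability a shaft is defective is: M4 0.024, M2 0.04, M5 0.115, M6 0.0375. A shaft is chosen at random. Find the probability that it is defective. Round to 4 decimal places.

0.0359

Unnormalized posteriors (prior × likelihood):
  M4: 0.71 × 0.024 = 0.01704
  M2: 0.08 × 0.04 = 0.0032
  M5: 0.1 × 0.115 = 0.0115
  M6: 0.11 × 0.0375 = 0.004125
P(defective) = 0.01704 + 0.0032 + 0.0115 + 0.004125 = 0.035865 → 0.0359.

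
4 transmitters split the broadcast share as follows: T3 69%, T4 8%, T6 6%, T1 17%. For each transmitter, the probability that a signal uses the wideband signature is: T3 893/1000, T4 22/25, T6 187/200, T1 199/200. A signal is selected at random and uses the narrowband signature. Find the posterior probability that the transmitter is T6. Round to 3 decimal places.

Taking complements, P(narrowband | each) = T3 0.107, T4 0.12, T6 0.065, T1 0.005.
Prior × likelihood for each hypothesis:
  T3: 0.69 × 0.107 = 0.07383
  T4: 0.08 × 0.12 = 0.0096
  T6: 0.06 × 0.065 = 0.0039
  T1: 0.17 × 0.005 = 0.00085
Total = 0.08818.
P(T6 | evidence) = 0.0039 / 0.08818 ≈ 0.044.

0.044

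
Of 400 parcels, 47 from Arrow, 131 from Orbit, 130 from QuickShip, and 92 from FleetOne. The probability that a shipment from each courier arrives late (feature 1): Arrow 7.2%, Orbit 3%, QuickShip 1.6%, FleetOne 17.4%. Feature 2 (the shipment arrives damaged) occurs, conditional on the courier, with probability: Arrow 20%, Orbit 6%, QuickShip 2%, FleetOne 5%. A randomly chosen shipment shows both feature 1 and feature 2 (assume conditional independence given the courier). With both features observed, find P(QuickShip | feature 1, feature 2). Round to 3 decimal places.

Unnormalized posteriors (prior × likelihood):
  Arrow: 0.1175 × 0.072 × 0.2 = 0.001692
  Orbit: 0.3275 × 0.03 × 0.06 = 0.0005895
  QuickShip: 0.325 × 0.016 × 0.02 = 0.000104
  FleetOne: 0.23 × 0.174 × 0.05 = 0.002001
Total = 0.0043865.
P(QuickShip | evidence) = 0.000104 / 0.0043865 ≈ 0.024.

0.024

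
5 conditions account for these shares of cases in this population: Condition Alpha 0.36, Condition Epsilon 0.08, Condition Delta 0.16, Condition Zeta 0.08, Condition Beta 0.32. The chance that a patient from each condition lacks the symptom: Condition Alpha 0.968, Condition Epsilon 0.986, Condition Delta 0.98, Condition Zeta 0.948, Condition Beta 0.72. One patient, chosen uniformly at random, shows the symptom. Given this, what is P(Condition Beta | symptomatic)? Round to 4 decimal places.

Taking complements, P(symptomatic | each) = Condition Alpha 0.032, Condition Epsilon 0.014, Condition Delta 0.02, Condition Zeta 0.052, Condition Beta 0.28.
Compute prior × likelihood for every hypothesis:
  Condition Alpha: 0.36 × 0.032 = 0.01152
  Condition Epsilon: 0.08 × 0.014 = 0.00112
  Condition Delta: 0.16 × 0.02 = 0.0032
  Condition Zeta: 0.08 × 0.052 = 0.00416
  Condition Beta: 0.32 × 0.28 = 0.0896
Normalizing constant = 0.1096.
P(Condition Beta | evidence) = 0.0896 / 0.1096 ≈ 0.8175.

0.8175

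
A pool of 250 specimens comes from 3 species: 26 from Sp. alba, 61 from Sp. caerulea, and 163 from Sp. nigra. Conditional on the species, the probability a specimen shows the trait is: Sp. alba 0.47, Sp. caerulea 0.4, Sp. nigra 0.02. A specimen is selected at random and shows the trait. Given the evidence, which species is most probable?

Sp. caerulea

Unnormalized posteriors (prior × likelihood):
  Sp. alba: 0.104 × 0.47 = 0.04888
  Sp. caerulea: 0.244 × 0.4 = 0.0976
  Sp. nigra: 0.652 × 0.02 = 0.01304
Sum = 0.15952.
Largest term belongs to Sp. caerulea, so Sp. caerulea is most probable.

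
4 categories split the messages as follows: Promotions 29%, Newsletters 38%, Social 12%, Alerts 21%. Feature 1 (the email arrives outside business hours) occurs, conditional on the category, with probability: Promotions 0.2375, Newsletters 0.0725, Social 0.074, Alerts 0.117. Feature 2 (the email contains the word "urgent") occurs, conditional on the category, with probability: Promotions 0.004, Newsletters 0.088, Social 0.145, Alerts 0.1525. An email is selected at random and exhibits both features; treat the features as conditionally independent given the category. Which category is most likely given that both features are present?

Alerts

Unnormalized posteriors (prior × likelihood):
  Promotions: 0.29 × 0.2375 × 0.004 = 0.0002755
  Newsletters: 0.38 × 0.0725 × 0.088 = 0.0024244
  Social: 0.12 × 0.074 × 0.145 = 0.0012876
  Alerts: 0.21 × 0.117 × 0.1525 = 0.003746925
Total = 0.007734425.
Largest term belongs to Alerts, so Alerts is most probable.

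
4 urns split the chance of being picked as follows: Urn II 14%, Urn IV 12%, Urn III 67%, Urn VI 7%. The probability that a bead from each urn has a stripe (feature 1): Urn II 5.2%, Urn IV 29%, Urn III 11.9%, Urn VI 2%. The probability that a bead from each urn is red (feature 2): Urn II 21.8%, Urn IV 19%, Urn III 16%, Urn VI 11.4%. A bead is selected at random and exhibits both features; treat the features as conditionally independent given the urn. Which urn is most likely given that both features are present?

Urn III

By Bayes' rule, posterior ∝ prior × likelihood:
  Urn II: 0.14 × 0.052 × 0.218 = 0.00158704
  Urn IV: 0.12 × 0.29 × 0.19 = 0.006612
  Urn III: 0.67 × 0.119 × 0.16 = 0.0127568
  Urn VI: 0.07 × 0.02 × 0.114 = 0.0001596
Sum = 0.02111544.
Largest term belongs to Urn III, so Urn III is most probable.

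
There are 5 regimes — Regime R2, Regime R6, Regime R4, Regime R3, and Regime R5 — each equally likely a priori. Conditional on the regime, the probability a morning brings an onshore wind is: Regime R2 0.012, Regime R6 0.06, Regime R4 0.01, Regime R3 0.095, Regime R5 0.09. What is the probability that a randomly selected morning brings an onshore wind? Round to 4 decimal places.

0.0534

Since the prior is uniform, the posterior is proportional to the likelihood:
  Regime R2: 0.012
  Regime R6: 0.06
  Regime R4: 0.01
  Regime R3: 0.095
  Regime R5: 0.09
P(onshore) = (1/5) × (0.012 + 0.06 + 0.01 + 0.095 + 0.09) = 0.267/5 ≈ 0.0534.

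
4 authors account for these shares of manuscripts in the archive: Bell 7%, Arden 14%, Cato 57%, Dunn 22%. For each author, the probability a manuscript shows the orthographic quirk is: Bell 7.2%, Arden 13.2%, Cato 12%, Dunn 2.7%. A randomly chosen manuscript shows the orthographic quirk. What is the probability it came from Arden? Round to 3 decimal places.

0.189

Prior × likelihood for each hypothesis:
  Bell: 0.07 × 0.072 = 0.00504
  Arden: 0.14 × 0.132 = 0.01848
  Cato: 0.57 × 0.12 = 0.0684
  Dunn: 0.22 × 0.027 = 0.00594
Sum = 0.09786.
P(Arden | evidence) = 0.01848 / 0.09786 ≈ 0.189.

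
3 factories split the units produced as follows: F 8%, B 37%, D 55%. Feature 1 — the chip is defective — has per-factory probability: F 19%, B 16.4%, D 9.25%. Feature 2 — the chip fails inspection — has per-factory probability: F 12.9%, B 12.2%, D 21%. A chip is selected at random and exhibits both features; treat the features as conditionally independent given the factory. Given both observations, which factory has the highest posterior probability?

D

Compute prior × likelihood for every hypothesis:
  F: 0.08 × 0.19 × 0.129 = 0.0019608
  B: 0.37 × 0.164 × 0.122 = 0.00740296
  D: 0.55 × 0.0925 × 0.21 = 0.01068375
Normalizing constant = 0.02004751.
Largest term belongs to D, so D is most probable.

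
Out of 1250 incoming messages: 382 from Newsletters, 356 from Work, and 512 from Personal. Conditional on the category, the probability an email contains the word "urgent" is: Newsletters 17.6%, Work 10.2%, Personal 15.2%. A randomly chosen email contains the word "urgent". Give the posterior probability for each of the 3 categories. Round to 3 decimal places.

Newsletters 0.371, Work 0.200, Personal 0.429

Prior × likelihood for each hypothesis:
  Newsletters: 0.3056 × 0.176 = 0.0537856
  Work: 0.2848 × 0.102 = 0.0290496
  Personal: 0.4096 × 0.152 = 0.0622592
Normalizing constant = 0.1450944.
P(Newsletters | urgent-flag) = 0.0537856/0.1450944 ≈ 0.371
P(Work | urgent-flag) = 0.0290496/0.1450944 ≈ 0.200
P(Personal | urgent-flag) = 0.0622592/0.1450944 ≈ 0.429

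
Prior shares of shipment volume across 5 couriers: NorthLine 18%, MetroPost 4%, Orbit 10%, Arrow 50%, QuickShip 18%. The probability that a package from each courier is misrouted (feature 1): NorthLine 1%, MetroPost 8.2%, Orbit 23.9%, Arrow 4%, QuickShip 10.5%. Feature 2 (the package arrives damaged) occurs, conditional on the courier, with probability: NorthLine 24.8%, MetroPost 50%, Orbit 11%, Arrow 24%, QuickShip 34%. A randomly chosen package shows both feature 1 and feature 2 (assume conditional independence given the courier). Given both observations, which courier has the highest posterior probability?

Unnormalized posteriors (prior × likelihood):
  NorthLine: 0.18 × 0.01 × 0.248 = 0.0004464
  MetroPost: 0.04 × 0.082 × 0.5 = 0.00164
  Orbit: 0.1 × 0.239 × 0.11 = 0.002629
  Arrow: 0.5 × 0.04 × 0.24 = 0.0048
  QuickShip: 0.18 × 0.105 × 0.34 = 0.006426
Total = 0.0159414.
Largest term belongs to QuickShip, so QuickShip is most probable.

QuickShip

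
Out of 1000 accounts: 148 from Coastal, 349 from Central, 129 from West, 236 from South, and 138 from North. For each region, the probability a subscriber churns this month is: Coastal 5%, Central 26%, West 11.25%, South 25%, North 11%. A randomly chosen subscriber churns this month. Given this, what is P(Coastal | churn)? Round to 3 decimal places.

Compute prior × likelihood for every hypothesis:
  Coastal: 0.148 × 0.05 = 0.0074
  Central: 0.349 × 0.26 = 0.09074
  West: 0.129 × 0.1125 = 0.0145125
  South: 0.236 × 0.25 = 0.059
  North: 0.138 × 0.11 = 0.01518
Total = 0.1868325.
P(Coastal | evidence) = 0.0074 / 0.1868325 ≈ 0.040.

0.040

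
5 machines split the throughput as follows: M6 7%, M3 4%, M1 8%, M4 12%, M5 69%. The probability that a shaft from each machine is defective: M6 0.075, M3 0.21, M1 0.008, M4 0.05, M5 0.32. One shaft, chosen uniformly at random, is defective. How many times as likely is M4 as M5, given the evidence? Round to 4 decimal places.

By Bayes' rule, posterior ∝ prior × likelihood:
  M6: 0.07 × 0.075 = 0.00525
  M3: 0.04 × 0.21 = 0.0084
  M1: 0.08 × 0.008 = 0.00064
  M4: 0.12 × 0.05 = 0.006
  M5: 0.69 × 0.32 = 0.2208
Sum = 0.24109.
The ratio is 0.006 / 0.2208 (the normalizer cancels) = 0.0272.

0.0272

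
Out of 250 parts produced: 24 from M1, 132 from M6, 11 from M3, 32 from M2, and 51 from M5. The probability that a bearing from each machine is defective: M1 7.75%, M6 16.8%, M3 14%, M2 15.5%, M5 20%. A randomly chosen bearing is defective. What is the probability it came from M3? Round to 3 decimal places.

Prior × likelihood for each hypothesis:
  M1: 0.096 × 0.0775 = 0.00744
  M6: 0.528 × 0.168 = 0.088704
  M3: 0.044 × 0.14 = 0.00616
  M2: 0.128 × 0.155 = 0.01984
  M5: 0.204 × 0.2 = 0.0408
Normalizing constant = 0.162944.
P(M3 | evidence) = 0.00616 / 0.162944 ≈ 0.038.

0.038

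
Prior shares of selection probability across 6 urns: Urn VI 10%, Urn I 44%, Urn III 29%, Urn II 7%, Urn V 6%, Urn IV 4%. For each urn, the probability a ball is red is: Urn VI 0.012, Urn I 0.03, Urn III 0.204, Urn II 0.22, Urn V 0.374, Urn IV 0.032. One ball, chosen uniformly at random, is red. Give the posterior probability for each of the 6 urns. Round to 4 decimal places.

Urn VI 0.0106, Urn I 0.1171, Urn III 0.5250, Urn II 0.1367, Urn V 0.1991, Urn IV 0.0114

Prior × likelihood for each hypothesis:
  Urn VI: 0.1 × 0.012 = 0.0012
  Urn I: 0.44 × 0.03 = 0.0132
  Urn III: 0.29 × 0.204 = 0.05916
  Urn II: 0.07 × 0.22 = 0.0154
  Urn V: 0.06 × 0.374 = 0.02244
  Urn IV: 0.04 × 0.032 = 0.00128
Normalizing constant = 0.11268.
P(Urn VI | red) = 0.0012/0.11268 ≈ 0.0106
P(Urn I | red) = 0.0132/0.11268 ≈ 0.1171
P(Urn III | red) = 0.05916/0.11268 ≈ 0.5250
P(Urn II | red) = 0.0154/0.11268 ≈ 0.1367
P(Urn V | red) = 0.02244/0.11268 ≈ 0.1991
P(Urn IV | red) = 0.00128/0.11268 ≈ 0.0114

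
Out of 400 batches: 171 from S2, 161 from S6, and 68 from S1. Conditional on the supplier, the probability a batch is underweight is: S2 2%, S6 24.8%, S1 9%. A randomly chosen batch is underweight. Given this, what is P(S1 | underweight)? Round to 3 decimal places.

Compute prior × likelihood for every hypothesis:
  S2: 0.4275 × 0.02 = 0.00855
  S6: 0.4025 × 0.248 = 0.09982
  S1: 0.17 × 0.09 = 0.0153
Total = 0.12367.
P(S1 | evidence) = 0.0153 / 0.12367 ≈ 0.124.

0.124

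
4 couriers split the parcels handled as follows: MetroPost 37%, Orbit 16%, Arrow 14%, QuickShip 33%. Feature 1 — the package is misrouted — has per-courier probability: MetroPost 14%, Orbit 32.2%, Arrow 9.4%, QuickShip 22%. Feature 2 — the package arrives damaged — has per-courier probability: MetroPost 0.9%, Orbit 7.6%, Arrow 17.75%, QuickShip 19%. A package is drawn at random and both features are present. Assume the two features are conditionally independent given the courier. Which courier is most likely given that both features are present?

Compute prior × likelihood for every hypothesis:
  MetroPost: 0.37 × 0.14 × 0.009 = 0.0004662
  Orbit: 0.16 × 0.322 × 0.076 = 0.00391552
  Arrow: 0.14 × 0.094 × 0.1775 = 0.0023359
  QuickShip: 0.33 × 0.22 × 0.19 = 0.013794
Total = 0.02051162.
Largest term belongs to QuickShip, so QuickShip is most probable.

QuickShip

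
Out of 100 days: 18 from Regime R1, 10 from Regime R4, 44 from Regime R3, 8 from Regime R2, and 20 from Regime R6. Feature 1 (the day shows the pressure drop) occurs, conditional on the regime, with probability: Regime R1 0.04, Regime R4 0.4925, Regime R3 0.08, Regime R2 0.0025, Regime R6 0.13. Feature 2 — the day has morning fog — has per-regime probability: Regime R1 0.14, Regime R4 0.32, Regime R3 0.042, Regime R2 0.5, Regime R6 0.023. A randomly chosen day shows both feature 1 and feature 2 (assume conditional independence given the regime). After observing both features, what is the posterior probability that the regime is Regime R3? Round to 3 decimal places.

0.078

Unnormalized posteriors (prior × likelihood):
  Regime R1: 0.18 × 0.04 × 0.14 = 0.001008
  Regime R4: 0.1 × 0.4925 × 0.32 = 0.01576
  Regime R3: 0.44 × 0.08 × 0.042 = 0.0014784
  Regime R2: 0.08 × 0.0025 × 0.5 = 0.0001
  Regime R6: 0.2 × 0.13 × 0.023 = 0.000598
Normalizing constant = 0.0189444.
P(Regime R3 | evidence) = 0.0014784 / 0.0189444 ≈ 0.078.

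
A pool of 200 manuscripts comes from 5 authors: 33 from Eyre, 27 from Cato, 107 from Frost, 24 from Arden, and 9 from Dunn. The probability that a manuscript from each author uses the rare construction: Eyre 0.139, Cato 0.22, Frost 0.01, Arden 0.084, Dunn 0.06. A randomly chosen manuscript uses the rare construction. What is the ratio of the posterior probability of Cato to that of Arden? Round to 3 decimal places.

Prior × likelihood for each hypothesis:
  Eyre: 0.165 × 0.139 = 0.022935
  Cato: 0.135 × 0.22 = 0.0297
  Frost: 0.535 × 0.01 = 0.00535
  Arden: 0.12 × 0.084 = 0.01008
  Dunn: 0.045 × 0.06 = 0.0027
Total = 0.070765.
The ratio is 0.0297 / 0.01008 (the normalizer cancels) = 2.946.

2.946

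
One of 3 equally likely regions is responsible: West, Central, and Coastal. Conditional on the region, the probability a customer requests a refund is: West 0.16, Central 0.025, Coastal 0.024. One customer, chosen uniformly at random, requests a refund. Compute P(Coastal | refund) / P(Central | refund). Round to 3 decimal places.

With a uniform prior (1/3 each), posterior ∝ likelihood:
  West: 0.16
  Central: 0.025
  Coastal: 0.024
Normalizing constant = 0.209.
The ratio is 0.024 / 0.025 (the normalizer cancels) = 0.960.

0.960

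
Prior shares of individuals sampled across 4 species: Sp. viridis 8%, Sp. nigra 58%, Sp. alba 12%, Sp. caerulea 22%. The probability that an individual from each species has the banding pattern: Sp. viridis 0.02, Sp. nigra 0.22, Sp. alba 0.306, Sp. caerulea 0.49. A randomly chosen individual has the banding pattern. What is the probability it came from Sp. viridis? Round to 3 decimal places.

Prior × likelihood for each hypothesis:
  Sp. viridis: 0.08 × 0.02 = 0.0016
  Sp. nigra: 0.58 × 0.22 = 0.1276
  Sp. alba: 0.12 × 0.306 = 0.03672
  Sp. caerulea: 0.22 × 0.49 = 0.1078
Sum = 0.27372.
P(Sp. viridis | evidence) = 0.0016 / 0.27372 ≈ 0.006.

0.006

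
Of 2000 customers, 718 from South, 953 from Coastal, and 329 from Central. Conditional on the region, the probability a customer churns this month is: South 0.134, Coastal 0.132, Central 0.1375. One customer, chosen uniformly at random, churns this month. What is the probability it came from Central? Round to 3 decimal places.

Prior × likelihood for each hypothesis:
  South: 0.359 × 0.134 = 0.048106
  Coastal: 0.4765 × 0.132 = 0.062898
  Central: 0.1645 × 0.1375 = 0.02261875
Normalizing constant = 0.13362275.
P(Central | evidence) = 0.02261875 / 0.13362275 ≈ 0.169.

0.169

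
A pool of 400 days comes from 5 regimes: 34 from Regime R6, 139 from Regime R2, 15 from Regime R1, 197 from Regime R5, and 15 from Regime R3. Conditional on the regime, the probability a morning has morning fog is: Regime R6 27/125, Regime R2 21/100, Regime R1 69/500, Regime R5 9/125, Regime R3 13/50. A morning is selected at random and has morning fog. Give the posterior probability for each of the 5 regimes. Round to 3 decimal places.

Regime R6 0.130, Regime R2 0.515, Regime R1 0.037, Regime R5 0.250, Regime R3 0.069

Unnormalized posteriors (prior × likelihood):
  Regime R6: 0.085 × 0.216 = 0.01836
  Regime R2: 0.3475 × 0.21 = 0.072975
  Regime R1: 0.0375 × 0.138 = 0.005175
  Regime R5: 0.4925 × 0.072 = 0.03546
  Regime R3: 0.0375 × 0.26 = 0.00975
Total = 0.14172.
P(Regime R6 | fog) = 0.01836/0.14172 ≈ 0.130
P(Regime R2 | fog) = 0.072975/0.14172 ≈ 0.515
P(Regime R1 | fog) = 0.005175/0.14172 ≈ 0.037
P(Regime R5 | fog) = 0.03546/0.14172 ≈ 0.250
P(Regime R3 | fog) = 0.00975/0.14172 ≈ 0.069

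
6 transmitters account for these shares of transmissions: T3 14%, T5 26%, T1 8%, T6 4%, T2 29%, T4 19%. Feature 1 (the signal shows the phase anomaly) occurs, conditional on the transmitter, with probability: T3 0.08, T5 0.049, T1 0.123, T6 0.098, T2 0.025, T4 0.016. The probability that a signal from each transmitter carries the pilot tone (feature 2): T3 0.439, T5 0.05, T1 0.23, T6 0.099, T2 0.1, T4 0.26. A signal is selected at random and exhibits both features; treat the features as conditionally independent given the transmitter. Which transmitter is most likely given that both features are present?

T3

Prior × likelihood for each hypothesis:
  T3: 0.14 × 0.08 × 0.439 = 0.0049168
  T5: 0.26 × 0.049 × 0.05 = 0.000637
  T1: 0.08 × 0.123 × 0.23 = 0.0022632
  T6: 0.04 × 0.098 × 0.099 = 0.00038808
  T2: 0.29 × 0.025 × 0.1 = 0.000725
  T4: 0.19 × 0.016 × 0.26 = 0.0007904
Sum = 0.00972048.
Largest term belongs to T3, so T3 is most probable.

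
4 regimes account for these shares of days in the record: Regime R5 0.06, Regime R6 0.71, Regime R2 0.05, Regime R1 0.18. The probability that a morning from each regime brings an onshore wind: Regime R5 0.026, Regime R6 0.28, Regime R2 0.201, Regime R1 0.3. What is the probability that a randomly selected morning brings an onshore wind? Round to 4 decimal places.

0.2644

By Bayes' rule, posterior ∝ prior × likelihood:
  Regime R5: 0.06 × 0.026 = 0.00156
  Regime R6: 0.71 × 0.28 = 0.1988
  Regime R2: 0.05 × 0.201 = 0.01005
  Regime R1: 0.18 × 0.3 = 0.054
P(onshore) = 0.00156 + 0.1988 + 0.01005 + 0.054 = 0.26441 → 0.2644.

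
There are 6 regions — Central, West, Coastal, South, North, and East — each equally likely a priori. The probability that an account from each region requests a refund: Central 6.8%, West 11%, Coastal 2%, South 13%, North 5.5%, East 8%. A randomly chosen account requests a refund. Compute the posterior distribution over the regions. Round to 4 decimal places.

Since the prior is uniform, the posterior is proportional to the likelihood:
  Central: 0.068
  West: 0.11
  Coastal: 0.02
  South: 0.13
  North: 0.055
  East: 0.08
Total = 0.463.
P(Central | refund) = 0.068/0.463 ≈ 0.1469
P(West | refund) = 0.11/0.463 ≈ 0.2376
P(Coastal | refund) = 0.02/0.463 ≈ 0.0432
P(South | refund) = 0.13/0.463 ≈ 0.2808
P(North | refund) = 0.055/0.463 ≈ 0.1188
P(East | refund) = 0.08/0.463 ≈ 0.1728
(Check: 0.1469+0.2376+0.0432+0.2808+0.1188+0.1728 = 1.0001.)

Central 0.1469, West 0.2376, Coastal 0.0432, South 0.2808, North 0.1188, East 0.1728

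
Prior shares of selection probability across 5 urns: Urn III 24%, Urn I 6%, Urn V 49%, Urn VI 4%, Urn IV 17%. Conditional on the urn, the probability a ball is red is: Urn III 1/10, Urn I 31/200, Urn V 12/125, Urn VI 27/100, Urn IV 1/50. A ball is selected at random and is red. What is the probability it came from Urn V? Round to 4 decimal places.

0.4976

Prior × likelihood for each hypothesis:
  Urn III: 0.24 × 0.1 = 0.024
  Urn I: 0.06 × 0.155 = 0.0093
  Urn V: 0.49 × 0.096 = 0.04704
  Urn VI: 0.04 × 0.27 = 0.0108
  Urn IV: 0.17 × 0.02 = 0.0034
Sum = 0.09454.
P(Urn V | evidence) = 0.04704 / 0.09454 ≈ 0.4976.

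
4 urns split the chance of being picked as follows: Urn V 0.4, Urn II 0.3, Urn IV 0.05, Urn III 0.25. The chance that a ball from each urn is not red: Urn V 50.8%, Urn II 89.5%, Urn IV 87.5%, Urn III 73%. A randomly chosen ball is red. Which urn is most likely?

Taking complements, P(red | each) = Urn V 0.492, Urn II 0.105, Urn IV 0.125, Urn III 0.27.
Compute prior × likelihood for every hypothesis:
  Urn V: 0.4 × 0.492 = 0.1968
  Urn II: 0.3 × 0.105 = 0.0315
  Urn IV: 0.05 × 0.125 = 0.00625
  Urn III: 0.25 × 0.27 = 0.0675
Normalizing constant = 0.30205.
Largest term belongs to Urn V, so Urn V is most probable.

Urn V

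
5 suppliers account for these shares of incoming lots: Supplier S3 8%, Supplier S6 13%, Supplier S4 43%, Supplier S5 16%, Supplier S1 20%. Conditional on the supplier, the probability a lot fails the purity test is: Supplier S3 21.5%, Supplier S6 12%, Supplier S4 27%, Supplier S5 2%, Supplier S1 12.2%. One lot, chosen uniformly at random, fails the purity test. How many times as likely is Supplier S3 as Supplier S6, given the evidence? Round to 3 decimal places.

1.103

Compute prior × likelihood for every hypothesis:
  Supplier S3: 0.08 × 0.215 = 0.0172
  Supplier S6: 0.13 × 0.12 = 0.0156
  Supplier S4: 0.43 × 0.27 = 0.1161
  Supplier S5: 0.16 × 0.02 = 0.0032
  Supplier S1: 0.2 × 0.122 = 0.0244
Total = 0.1765.
The ratio is 0.0172 / 0.0156 (the normalizer cancels) = 1.103.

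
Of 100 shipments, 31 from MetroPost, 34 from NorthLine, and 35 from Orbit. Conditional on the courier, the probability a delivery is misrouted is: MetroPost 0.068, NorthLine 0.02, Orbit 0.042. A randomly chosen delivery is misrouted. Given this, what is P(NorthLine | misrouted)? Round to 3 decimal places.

0.160

Prior × likelihood for each hypothesis:
  MetroPost: 0.31 × 0.068 = 0.02108
  NorthLine: 0.34 × 0.02 = 0.0068
  Orbit: 0.35 × 0.042 = 0.0147
Normalizing constant = 0.04258.
P(NorthLine | evidence) = 0.0068 / 0.04258 ≈ 0.160.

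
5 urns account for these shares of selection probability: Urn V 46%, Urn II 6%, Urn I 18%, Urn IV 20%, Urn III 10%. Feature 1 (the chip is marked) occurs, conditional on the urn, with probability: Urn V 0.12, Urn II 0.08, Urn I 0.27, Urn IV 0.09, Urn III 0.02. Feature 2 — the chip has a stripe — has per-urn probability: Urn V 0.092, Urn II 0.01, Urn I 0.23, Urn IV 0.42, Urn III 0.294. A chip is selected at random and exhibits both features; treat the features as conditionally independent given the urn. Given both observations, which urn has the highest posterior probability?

Urn I

By Bayes' rule, posterior ∝ prior × likelihood:
  Urn V: 0.46 × 0.12 × 0.092 = 0.0050784
  Urn II: 0.06 × 0.08 × 0.01 = 0.000048
  Urn I: 0.18 × 0.27 × 0.23 = 0.011178
  Urn IV: 0.2 × 0.09 × 0.42 = 0.00756
  Urn III: 0.1 × 0.02 × 0.294 = 0.000588
Sum = 0.0244524.
Largest term belongs to Urn I, so Urn I is most probable.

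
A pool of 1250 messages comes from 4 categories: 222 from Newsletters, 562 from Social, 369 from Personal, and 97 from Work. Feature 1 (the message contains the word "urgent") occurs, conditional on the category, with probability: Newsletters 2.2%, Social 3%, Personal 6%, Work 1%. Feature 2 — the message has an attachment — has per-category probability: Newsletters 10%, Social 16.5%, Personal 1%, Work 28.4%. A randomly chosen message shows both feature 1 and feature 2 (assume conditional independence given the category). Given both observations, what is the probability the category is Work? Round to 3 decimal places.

0.073

Unnormalized posteriors (prior × likelihood):
  Newsletters: 0.1776 × 0.022 × 0.1 = 0.00039072
  Social: 0.4496 × 0.03 × 0.165 = 0.00222552
  Personal: 0.2952 × 0.06 × 0.01 = 0.00017712
  Work: 0.0776 × 0.01 × 0.284 = 0.000220384
Sum = 0.003013744.
P(Work | evidence) = 0.000220384 / 0.003013744 ≈ 0.073.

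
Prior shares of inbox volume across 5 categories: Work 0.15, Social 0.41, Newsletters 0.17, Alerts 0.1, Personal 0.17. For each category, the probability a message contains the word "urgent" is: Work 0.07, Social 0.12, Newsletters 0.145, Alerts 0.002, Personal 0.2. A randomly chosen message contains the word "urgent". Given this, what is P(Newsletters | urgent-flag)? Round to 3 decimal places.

By Bayes' rule, posterior ∝ prior × likelihood:
  Work: 0.15 × 0.07 = 0.0105
  Social: 0.41 × 0.12 = 0.0492
  Newsletters: 0.17 × 0.145 = 0.02465
  Alerts: 0.1 × 0.002 = 0.0002
  Personal: 0.17 × 0.2 = 0.034
Normalizing constant = 0.11855.
P(Newsletters | evidence) = 0.02465 / 0.11855 ≈ 0.208.

0.208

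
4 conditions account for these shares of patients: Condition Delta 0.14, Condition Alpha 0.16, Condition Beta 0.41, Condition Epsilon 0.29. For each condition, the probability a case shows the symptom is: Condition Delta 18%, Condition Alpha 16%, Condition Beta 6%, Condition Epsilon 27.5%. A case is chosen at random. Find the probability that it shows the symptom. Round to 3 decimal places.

0.155

Prior × likelihood for each hypothesis:
  Condition Delta: 0.14 × 0.18 = 0.0252
  Condition Alpha: 0.16 × 0.16 = 0.0256
  Condition Beta: 0.41 × 0.06 = 0.0246
  Condition Epsilon: 0.29 × 0.275 = 0.07975
P(symptomatic) = 0.0252 + 0.0256 + 0.0246 + 0.07975 = 0.15515 → 0.155.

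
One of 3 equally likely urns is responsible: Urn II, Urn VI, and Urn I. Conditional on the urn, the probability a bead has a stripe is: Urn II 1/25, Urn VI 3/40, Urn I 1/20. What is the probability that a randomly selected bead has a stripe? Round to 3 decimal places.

With a uniform prior (1/3 each), posterior ∝ likelihood:
  Urn II: 0.04
  Urn VI: 0.075
  Urn I: 0.05
P(striped) = (1/3) × (0.04 + 0.075 + 0.05) = 0.165/3 ≈ 0.055.

0.055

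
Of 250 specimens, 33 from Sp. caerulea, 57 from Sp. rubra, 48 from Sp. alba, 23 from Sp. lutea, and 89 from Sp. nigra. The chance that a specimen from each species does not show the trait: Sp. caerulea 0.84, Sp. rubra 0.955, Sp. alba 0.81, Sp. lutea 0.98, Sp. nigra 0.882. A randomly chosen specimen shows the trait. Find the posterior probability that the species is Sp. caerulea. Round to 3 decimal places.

Taking complements, P(trait | each) = Sp. caerulea 0.16, Sp. rubra 0.045, Sp. alba 0.19, Sp. lutea 0.02, Sp. nigra 0.118.
Compute prior × likelihood for every hypothesis:
  Sp. caerulea: 0.132 × 0.16 = 0.02112
  Sp. rubra: 0.228 × 0.045 = 0.01026
  Sp. alba: 0.192 × 0.19 = 0.03648
  Sp. lutea: 0.092 × 0.02 = 0.00184
  Sp. nigra: 0.356 × 0.118 = 0.042008
Sum = 0.111708.
P(Sp. caerulea | evidence) = 0.02112 / 0.111708 ≈ 0.189.

0.189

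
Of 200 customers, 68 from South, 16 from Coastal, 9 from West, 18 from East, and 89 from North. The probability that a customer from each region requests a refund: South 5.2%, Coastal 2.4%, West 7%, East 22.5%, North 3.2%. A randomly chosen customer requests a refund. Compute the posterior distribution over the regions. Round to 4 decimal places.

Compute prior × likelihood for every hypothesis:
  South: 0.34 × 0.052 = 0.01768
  Coastal: 0.08 × 0.024 = 0.00192
  West: 0.045 × 0.07 = 0.00315
  East: 0.09 × 0.225 = 0.02025
  North: 0.445 × 0.032 = 0.01424
Total = 0.05724.
P(South | refund) = 0.01768/0.05724 ≈ 0.3089
P(Coastal | refund) = 0.00192/0.05724 ≈ 0.0335
P(West | refund) = 0.00315/0.05724 ≈ 0.0550
P(East | refund) = 0.02025/0.05724 ≈ 0.3538
P(North | refund) = 0.01424/0.05724 ≈ 0.2488

South 0.3089, Coastal 0.0335, West 0.0550, East 0.3538, North 0.2488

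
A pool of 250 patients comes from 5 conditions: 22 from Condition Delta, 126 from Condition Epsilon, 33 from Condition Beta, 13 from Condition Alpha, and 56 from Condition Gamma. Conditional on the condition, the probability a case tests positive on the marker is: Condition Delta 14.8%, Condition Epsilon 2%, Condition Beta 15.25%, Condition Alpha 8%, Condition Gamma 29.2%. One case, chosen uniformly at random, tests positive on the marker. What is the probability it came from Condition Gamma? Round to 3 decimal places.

0.580

Compute prior × likelihood for every hypothesis:
  Condition Delta: 0.088 × 0.148 = 0.013024
  Condition Epsilon: 0.504 × 0.02 = 0.01008
  Condition Beta: 0.132 × 0.1525 = 0.02013
  Condition Alpha: 0.052 × 0.08 = 0.00416
  Condition Gamma: 0.224 × 0.292 = 0.065408
Normalizing constant = 0.112802.
P(Condition Gamma | evidence) = 0.065408 / 0.112802 ≈ 0.580.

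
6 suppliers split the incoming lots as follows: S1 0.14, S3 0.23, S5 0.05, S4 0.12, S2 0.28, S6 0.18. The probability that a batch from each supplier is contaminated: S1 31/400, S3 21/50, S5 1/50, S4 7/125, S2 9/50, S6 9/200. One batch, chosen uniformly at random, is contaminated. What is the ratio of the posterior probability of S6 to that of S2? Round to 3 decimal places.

0.161

Compute prior × likelihood for every hypothesis:
  S1: 0.14 × 0.0775 = 0.01085
  S3: 0.23 × 0.42 = 0.0966
  S5: 0.05 × 0.02 = 0.001
  S4: 0.12 × 0.056 = 0.00672
  S2: 0.28 × 0.18 = 0.0504
  S6: 0.18 × 0.045 = 0.0081
Normalizing constant = 0.17367.
The ratio is 0.0081 / 0.0504 (the normalizer cancels) = 0.161.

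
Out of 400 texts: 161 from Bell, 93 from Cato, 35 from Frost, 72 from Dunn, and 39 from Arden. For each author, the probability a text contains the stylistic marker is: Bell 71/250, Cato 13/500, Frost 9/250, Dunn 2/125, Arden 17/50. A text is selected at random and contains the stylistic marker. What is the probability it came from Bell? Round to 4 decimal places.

0.7165

By Bayes' rule, posterior ∝ prior × likelihood:
  Bell: 0.4025 × 0.284 = 0.11431
  Cato: 0.2325 × 0.026 = 0.006045
  Frost: 0.0875 × 0.036 = 0.00315
  Dunn: 0.18 × 0.016 = 0.00288
  Arden: 0.0975 × 0.34 = 0.03315
Normalizing constant = 0.159535.
P(Bell | evidence) = 0.11431 / 0.159535 ≈ 0.7165.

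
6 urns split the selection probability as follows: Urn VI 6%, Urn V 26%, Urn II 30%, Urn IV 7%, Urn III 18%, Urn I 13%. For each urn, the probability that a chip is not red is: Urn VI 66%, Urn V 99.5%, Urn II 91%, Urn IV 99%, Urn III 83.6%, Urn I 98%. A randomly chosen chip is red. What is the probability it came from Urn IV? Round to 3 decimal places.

0.009

Taking complements, P(red | each) = Urn VI 0.34, Urn V 0.005, Urn II 0.09, Urn IV 0.01, Urn III 0.164, Urn I 0.02.
Unnormalized posteriors (prior × likelihood):
  Urn VI: 0.06 × 0.34 = 0.0204
  Urn V: 0.26 × 0.005 = 0.0013
  Urn II: 0.3 × 0.09 = 0.027
  Urn IV: 0.07 × 0.01 = 0.0007
  Urn III: 0.18 × 0.164 = 0.02952
  Urn I: 0.13 × 0.02 = 0.0026
Sum = 0.08152.
P(Urn IV | evidence) = 0.0007 / 0.08152 ≈ 0.009.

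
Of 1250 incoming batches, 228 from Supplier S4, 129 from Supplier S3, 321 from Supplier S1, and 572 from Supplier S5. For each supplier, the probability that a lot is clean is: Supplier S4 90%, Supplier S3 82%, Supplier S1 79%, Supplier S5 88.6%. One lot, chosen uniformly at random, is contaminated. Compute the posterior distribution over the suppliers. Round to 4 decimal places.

Supplier S4 0.1276, Supplier S3 0.1300, Supplier S1 0.3774, Supplier S5 0.3650

Taking complements, P(contaminated | each) = Supplier S4 0.1, Supplier S3 0.18, Supplier S1 0.21, Supplier S5 0.114.
Compute prior × likelihood for every hypothesis:
  Supplier S4: 0.1824 × 0.1 = 0.01824
  Supplier S3: 0.1032 × 0.18 = 0.018576
  Supplier S1: 0.2568 × 0.21 = 0.053928
  Supplier S5: 0.4576 × 0.114 = 0.0521664
Total = 0.1429104.
P(Supplier S4 | contaminated) = 0.01824/0.1429104 ≈ 0.1276
P(Supplier S3 | contaminated) = 0.018576/0.1429104 ≈ 0.1300
P(Supplier S1 | contaminated) = 0.053928/0.1429104 ≈ 0.3774
P(Supplier S5 | contaminated) = 0.0521664/0.1429104 ≈ 0.3650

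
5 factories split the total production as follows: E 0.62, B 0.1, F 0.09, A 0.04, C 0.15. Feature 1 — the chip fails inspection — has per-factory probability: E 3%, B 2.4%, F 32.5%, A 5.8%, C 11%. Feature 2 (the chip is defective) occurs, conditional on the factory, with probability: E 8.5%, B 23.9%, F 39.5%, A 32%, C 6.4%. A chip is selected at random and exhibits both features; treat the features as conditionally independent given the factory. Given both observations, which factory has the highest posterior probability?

Compute prior × likelihood for every hypothesis:
  E: 0.62 × 0.03 × 0.085 = 0.001581
  B: 0.1 × 0.024 × 0.239 = 0.0005736
  F: 0.09 × 0.325 × 0.395 = 0.01155375
  A: 0.04 × 0.058 × 0.32 = 0.0007424
  C: 0.15 × 0.11 × 0.064 = 0.001056
Total = 0.01550675.
Largest term belongs to F, so F is most probable.

F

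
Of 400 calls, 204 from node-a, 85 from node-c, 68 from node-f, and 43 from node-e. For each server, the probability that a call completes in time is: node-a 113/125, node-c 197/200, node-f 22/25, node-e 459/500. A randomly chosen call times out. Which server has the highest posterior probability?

node-a

Taking complements, P(timeout | each) = node-a 0.096, node-c 0.015, node-f 0.12, node-e 0.082.
By Bayes' rule, posterior ∝ prior × likelihood:
  node-a: 0.51 × 0.096 = 0.04896
  node-c: 0.2125 × 0.015 = 0.0031875
  node-f: 0.17 × 0.12 = 0.0204
  node-e: 0.1075 × 0.082 = 0.008815
Normalizing constant = 0.0813625.
Largest term belongs to node-a, so node-a is most probable.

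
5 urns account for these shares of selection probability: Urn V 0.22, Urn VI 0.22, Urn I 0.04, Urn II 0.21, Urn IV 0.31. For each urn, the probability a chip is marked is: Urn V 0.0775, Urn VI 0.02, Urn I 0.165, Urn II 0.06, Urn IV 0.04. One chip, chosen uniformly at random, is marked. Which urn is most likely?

Unnormalized posteriors (prior × likelihood):
  Urn V: 0.22 × 0.0775 = 0.01705
  Urn VI: 0.22 × 0.02 = 0.0044
  Urn I: 0.04 × 0.165 = 0.0066
  Urn II: 0.21 × 0.06 = 0.0126
  Urn IV: 0.31 × 0.04 = 0.0124
Normalizing constant = 0.05305.
Largest term belongs to Urn V, so Urn V is most probable.

Urn V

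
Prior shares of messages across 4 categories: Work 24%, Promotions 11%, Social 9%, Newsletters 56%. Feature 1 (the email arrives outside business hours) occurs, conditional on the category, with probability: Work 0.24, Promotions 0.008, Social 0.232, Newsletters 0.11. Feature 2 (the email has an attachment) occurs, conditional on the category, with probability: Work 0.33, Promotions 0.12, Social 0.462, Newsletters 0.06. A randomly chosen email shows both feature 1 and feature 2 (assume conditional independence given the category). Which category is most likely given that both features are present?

Work

Unnormalized posteriors (prior × likelihood):
  Work: 0.24 × 0.24 × 0.33 = 0.019008
  Promotions: 0.11 × 0.008 × 0.12 = 0.0001056
  Social: 0.09 × 0.232 × 0.462 = 0.00964656
  Newsletters: 0.56 × 0.11 × 0.06 = 0.003696
Total = 0.03245616.
Largest term belongs to Work, so Work is most probable.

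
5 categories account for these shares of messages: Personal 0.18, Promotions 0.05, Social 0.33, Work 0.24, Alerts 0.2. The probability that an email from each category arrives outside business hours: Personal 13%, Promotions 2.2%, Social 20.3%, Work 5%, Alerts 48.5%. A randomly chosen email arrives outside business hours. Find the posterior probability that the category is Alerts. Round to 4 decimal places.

0.4838

Prior × likelihood for each hypothesis:
  Personal: 0.18 × 0.13 = 0.0234
  Promotions: 0.05 × 0.022 = 0.0011
  Social: 0.33 × 0.203 = 0.06699
  Work: 0.24 × 0.05 = 0.012
  Alerts: 0.2 × 0.485 = 0.097
Sum = 0.20049.
P(Alerts | evidence) = 0.097 / 0.20049 ≈ 0.4838.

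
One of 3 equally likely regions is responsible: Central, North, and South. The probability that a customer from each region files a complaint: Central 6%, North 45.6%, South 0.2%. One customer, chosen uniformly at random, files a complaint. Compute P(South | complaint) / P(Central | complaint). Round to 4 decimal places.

0.0333

Since the prior is uniform, the posterior is proportional to the likelihood:
  Central: 0.06
  North: 0.456
  South: 0.002
Total = 0.518.
The ratio is 0.002 / 0.06 (the normalizer cancels) = 0.0333.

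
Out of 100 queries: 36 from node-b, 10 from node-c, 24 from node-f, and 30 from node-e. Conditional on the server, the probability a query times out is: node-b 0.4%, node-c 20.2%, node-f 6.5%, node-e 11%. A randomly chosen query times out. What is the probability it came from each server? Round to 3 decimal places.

Compute prior × likelihood for every hypothesis:
  node-b: 0.36 × 0.004 = 0.00144
  node-c: 0.1 × 0.202 = 0.0202
  node-f: 0.24 × 0.065 = 0.0156
  node-e: 0.3 × 0.11 = 0.033
Total = 0.07024.
P(node-b | timeout) = 0.00144/0.07024 ≈ 0.021
P(node-c | timeout) = 0.0202/0.07024 ≈ 0.288
P(node-f | timeout) = 0.0156/0.07024 ≈ 0.222
P(node-e | timeout) = 0.033/0.07024 ≈ 0.470
(Check: 0.021+0.288+0.222+0.470 = 1.001.)

node-b 0.021, node-c 0.288, node-f 0.222, node-e 0.470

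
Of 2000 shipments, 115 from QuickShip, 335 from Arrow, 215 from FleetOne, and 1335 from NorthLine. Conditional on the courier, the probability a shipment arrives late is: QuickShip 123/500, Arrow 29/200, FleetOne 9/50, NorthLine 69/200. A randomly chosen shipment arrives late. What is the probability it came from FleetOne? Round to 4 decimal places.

Prior × likelihood for each hypothesis:
  QuickShip: 0.0575 × 0.246 = 0.014145
  Arrow: 0.1675 × 0.145 = 0.0242875
  FleetOne: 0.1075 × 0.18 = 0.01935
  NorthLine: 0.6675 × 0.345 = 0.2302875
Total = 0.28807.
P(FleetOne | evidence) = 0.01935 / 0.28807 ≈ 0.0672.

0.0672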